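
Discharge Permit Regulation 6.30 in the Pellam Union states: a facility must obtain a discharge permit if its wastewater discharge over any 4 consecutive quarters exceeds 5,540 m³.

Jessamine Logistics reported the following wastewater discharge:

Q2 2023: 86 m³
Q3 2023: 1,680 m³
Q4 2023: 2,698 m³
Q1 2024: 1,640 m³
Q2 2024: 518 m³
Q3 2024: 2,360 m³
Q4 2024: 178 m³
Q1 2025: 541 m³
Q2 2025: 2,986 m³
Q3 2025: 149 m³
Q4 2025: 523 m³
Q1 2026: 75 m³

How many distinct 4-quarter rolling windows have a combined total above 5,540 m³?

Q2 2023–Q1 2024: 86 m³ + 1,680 m³ + 2,698 m³ + 1,640 m³ = 6,104 m³ (over)
Q3 2023–Q2 2024: 1,680 m³ + 2,698 m³ + 1,640 m³ + 518 m³ = 6,536 m³ (over)
Q4 2023–Q3 2024: 2,698 m³ + 1,640 m³ + 518 m³ + 2,360 m³ = 7,216 m³ (over)
Q1 2024–Q4 2024: 1,640 m³ + 518 m³ + 2,360 m³ + 178 m³ = 4,696 m³ (under)
Q2 2024–Q1 2025: 518 m³ + 2,360 m³ + 178 m³ + 541 m³ = 3,597 m³ (under)
Q3 2024–Q2 2025: 2,360 m³ + 178 m³ + 541 m³ + 2,986 m³ = 6,065 m³ (over)
Q4 2024–Q3 2025: 178 m³ + 541 m³ + 2,986 m³ + 149 m³ = 3,854 m³ (under)
Q1 2025–Q4 2025: 541 m³ + 2,986 m³ + 149 m³ + 523 m³ = 4,199 m³ (under)
Q2 2025–Q1 2026: 2,986 m³ + 149 m³ + 523 m³ + 75 m³ = 3,733 m³ (under)
4 windows exceed the threshold.

4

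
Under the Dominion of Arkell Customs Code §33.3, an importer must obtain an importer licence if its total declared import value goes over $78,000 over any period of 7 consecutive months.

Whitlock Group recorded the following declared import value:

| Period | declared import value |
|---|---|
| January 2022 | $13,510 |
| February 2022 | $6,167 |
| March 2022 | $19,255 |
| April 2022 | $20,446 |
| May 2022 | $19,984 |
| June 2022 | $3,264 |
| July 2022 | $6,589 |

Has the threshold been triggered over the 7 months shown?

Yes

Total declared import value: $13,510 + $6,167 + $19,255 + $20,446 + $19,984 + $3,264 + $6,589 = $89,215.
$89,215 > $78,000, so the threshold is exceeded.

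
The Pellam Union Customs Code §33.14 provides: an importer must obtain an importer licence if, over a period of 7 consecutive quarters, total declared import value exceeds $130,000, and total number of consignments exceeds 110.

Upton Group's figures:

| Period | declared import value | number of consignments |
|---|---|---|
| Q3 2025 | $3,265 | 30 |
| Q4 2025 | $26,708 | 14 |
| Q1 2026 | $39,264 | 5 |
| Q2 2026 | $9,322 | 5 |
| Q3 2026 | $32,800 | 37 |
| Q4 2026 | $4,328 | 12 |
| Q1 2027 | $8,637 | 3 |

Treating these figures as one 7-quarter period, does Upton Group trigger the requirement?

No

Total declared import value: $3,265 + $26,708 + $39,264 + $9,322 + $32,800 + $4,328 + $8,637 = $124,324 (≤ $130,000).
Total number of consignments: 30 + 14 + 5 + 5 + 37 + 12 + 3 = 106 (≤ 110).
The test is 'and': the rule requires both, and at least one is not exceeded.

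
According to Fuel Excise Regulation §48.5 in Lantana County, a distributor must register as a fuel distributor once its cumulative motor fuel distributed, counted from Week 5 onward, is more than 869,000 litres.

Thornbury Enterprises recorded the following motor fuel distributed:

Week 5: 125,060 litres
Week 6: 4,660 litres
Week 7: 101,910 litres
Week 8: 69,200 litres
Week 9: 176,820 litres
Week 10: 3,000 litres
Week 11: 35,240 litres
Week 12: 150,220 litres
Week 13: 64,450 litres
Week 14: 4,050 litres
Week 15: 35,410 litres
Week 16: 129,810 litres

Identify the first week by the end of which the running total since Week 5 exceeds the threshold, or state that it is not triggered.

Week 16

Through Week 5: 125,060 litres
Through Week 6: 129,720 litres
Through Week 7: 231,630 litres
Through Week 8: 300,830 litres
Through Week 9: 477,650 litres
Through Week 10: 480,650 litres
Through Week 11: 515,890 litres
Through Week 12: 666,110 litres
Through Week 13: 730,560 litres
Through Week 14: 734,610 litres
Through Week 15: 770,020 litres
Through Week 16: 899,830 litres ← exceeds threshold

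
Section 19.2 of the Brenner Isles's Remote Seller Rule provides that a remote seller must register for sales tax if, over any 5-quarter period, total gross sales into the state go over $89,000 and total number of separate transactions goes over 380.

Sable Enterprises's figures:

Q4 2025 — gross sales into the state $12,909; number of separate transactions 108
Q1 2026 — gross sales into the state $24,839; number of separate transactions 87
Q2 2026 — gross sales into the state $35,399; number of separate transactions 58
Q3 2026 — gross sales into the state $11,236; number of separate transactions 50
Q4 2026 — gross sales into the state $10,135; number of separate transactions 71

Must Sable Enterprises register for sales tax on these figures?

No

Total gross sales into the state: $12,909 + $24,839 + $35,399 + $11,236 + $10,135 = $94,518 (> $89,000).
Total number of separate transactions: 108 + 87 + 58 + 50 + 71 = 374 (≤ 380).
The test is 'and': the rule requires both, and at least one is not exceeded.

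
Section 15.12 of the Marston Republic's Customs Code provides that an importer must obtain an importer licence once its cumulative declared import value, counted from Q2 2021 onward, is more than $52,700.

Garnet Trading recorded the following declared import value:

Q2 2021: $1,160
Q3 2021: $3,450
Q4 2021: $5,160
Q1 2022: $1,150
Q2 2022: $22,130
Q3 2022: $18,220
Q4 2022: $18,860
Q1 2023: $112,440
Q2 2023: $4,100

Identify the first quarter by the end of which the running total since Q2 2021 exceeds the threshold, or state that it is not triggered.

Q4 2022

Through Q2 2021: $1,160
Through Q3 2021: $4,610
Through Q4 2021: $9,770
Through Q1 2022: $10,920
Through Q2 2022: $33,050
Through Q3 2022: $51,270
Through Q4 2022: $70,130 ← exceeds threshold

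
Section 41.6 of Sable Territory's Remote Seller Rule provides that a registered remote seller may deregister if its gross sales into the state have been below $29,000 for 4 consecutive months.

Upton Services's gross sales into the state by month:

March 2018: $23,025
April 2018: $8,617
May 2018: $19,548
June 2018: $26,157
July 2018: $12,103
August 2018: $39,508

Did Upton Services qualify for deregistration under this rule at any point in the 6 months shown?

Yes

Months below $29,000: March 2018, April 2018, May 2018, June 2018, July 2018.
Longest run of consecutive months below the threshold: 5.
5 ≥ 4, so Upton Services became eligible.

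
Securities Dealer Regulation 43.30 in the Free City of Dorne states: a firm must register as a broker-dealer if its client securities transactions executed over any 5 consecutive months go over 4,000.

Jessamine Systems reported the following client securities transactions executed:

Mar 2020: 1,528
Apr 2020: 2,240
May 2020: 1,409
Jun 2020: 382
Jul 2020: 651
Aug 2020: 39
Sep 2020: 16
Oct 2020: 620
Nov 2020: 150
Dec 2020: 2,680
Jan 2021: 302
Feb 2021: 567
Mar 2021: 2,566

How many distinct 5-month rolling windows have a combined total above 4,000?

Mar 2020–Jul 2020: 1,528 + 2,240 + 1,409 + 382 + 651 = 6,210 (over)
Apr 2020–Aug 2020: 2,240 + 1,409 + 382 + 651 + 39 = 4,721 (over)
May 2020–Sep 2020: 1,409 + 382 + 651 + 39 + 16 = 2,497 (under)
Jun 2020–Oct 2020: 382 + 651 + 39 + 16 + 620 = 1,708 (under)
Jul 2020–Nov 2020: 651 + 39 + 16 + 620 + 150 = 1,476 (under)
Aug 2020–Dec 2020: 39 + 16 + 620 + 150 + 2,680 = 3,505 (under)
Sep 2020–Jan 2021: 16 + 620 + 150 + 2,680 + 302 = 3,768 (under)
Oct 2020–Feb 2021: 620 + 150 + 2,680 + 302 + 567 = 4,319 (over)
Nov 2020–Mar 2021: 150 + 2,680 + 302 + 567 + 2,566 = 6,265 (over)
4 windows exceed the threshold.

4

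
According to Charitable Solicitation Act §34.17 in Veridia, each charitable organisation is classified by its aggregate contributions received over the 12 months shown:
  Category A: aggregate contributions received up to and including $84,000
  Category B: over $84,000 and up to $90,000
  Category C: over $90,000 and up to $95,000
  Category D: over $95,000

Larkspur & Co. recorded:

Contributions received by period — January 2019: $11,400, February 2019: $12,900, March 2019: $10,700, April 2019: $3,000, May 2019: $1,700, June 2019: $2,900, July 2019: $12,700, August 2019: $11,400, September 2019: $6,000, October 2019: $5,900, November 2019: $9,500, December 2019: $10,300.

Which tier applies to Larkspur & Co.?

Category D

Aggregate contributions received: $11,400 + $12,900 + $10,700 + $3,000 + $1,700 + $2,900 + $12,700 + $11,400 + $6,000 + $5,900 + $9,500 + $10,300 = $98,400.
$98,400 > $95,000, so Category D applies.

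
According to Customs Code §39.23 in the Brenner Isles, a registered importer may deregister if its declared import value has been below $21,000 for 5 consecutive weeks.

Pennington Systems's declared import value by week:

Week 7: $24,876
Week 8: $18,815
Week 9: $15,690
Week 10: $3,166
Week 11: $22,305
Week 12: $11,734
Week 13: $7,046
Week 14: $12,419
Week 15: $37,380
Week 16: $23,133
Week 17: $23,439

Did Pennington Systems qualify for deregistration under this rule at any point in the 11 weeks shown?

No

Weeks below $21,000: Week 8, Week 9, Week 10, Week 12, Week 13, Week 14.
Longest run of consecutive weeks below the threshold: 3.
3 < 5, so Pennington Systems never became eligible.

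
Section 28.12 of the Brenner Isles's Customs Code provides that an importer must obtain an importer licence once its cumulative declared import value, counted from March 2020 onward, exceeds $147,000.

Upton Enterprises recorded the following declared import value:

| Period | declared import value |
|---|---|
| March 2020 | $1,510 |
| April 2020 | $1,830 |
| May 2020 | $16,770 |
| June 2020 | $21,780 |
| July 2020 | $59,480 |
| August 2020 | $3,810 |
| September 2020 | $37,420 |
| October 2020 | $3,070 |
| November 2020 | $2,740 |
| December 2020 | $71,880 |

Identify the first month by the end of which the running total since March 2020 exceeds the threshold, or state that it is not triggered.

November 2020

Through March 2020: $1,510
Through April 2020: $3,340
Through May 2020: $20,110
Through June 2020: $41,890
Through July 2020: $101,370
Through August 2020: $105,180
Through September 2020: $142,600
Through October 2020: $145,670
Through November 2020: $148,410 ← exceeds threshold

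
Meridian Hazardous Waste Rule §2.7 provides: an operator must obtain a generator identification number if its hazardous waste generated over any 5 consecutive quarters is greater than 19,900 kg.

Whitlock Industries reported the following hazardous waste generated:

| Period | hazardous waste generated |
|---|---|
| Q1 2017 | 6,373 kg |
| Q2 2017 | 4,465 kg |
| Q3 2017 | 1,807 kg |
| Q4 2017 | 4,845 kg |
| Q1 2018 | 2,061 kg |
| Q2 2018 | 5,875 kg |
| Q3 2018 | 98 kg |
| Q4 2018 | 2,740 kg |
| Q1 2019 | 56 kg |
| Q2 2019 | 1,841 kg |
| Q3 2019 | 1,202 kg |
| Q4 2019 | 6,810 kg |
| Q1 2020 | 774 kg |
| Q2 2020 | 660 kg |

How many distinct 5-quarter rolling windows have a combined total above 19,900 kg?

Q1 2017–Q1 2018: 6,373 kg + 4,465 kg + 1,807 kg + 4,845 kg + 2,061 kg = 19,551 kg (under)
Q2 2017–Q2 2018: 4,465 kg + 1,807 kg + 4,845 kg + 2,061 kg + 5,875 kg = 19,053 kg (under)
Q3 2017–Q3 2018: 1,807 kg + 4,845 kg + 2,061 kg + 5,875 kg + 98 kg = 14,686 kg (under)
Q4 2017–Q4 2018: 4,845 kg + 2,061 kg + 5,875 kg + 98 kg + 2,740 kg = 15,619 kg (under)
Q1 2018–Q1 2019: 2,061 kg + 5,875 kg + 98 kg + 2,740 kg + 56 kg = 10,830 kg (under)
Q2 2018–Q2 2019: 5,875 kg + 98 kg + 2,740 kg + 56 kg + 1,841 kg = 10,610 kg (under)
Q3 2018–Q3 2019: 98 kg + 2,740 kg + 56 kg + 1,841 kg + 1,202 kg = 5,937 kg (under)
Q4 2018–Q4 2019: 2,740 kg + 56 kg + 1,841 kg + 1,202 kg + 6,810 kg = 12,649 kg (under)
Q1 2019–Q1 2020: 56 kg + 1,841 kg + 1,202 kg + 6,810 kg + 774 kg = 10,683 kg (under)
Q2 2019–Q2 2020: 1,841 kg + 1,202 kg + 6,810 kg + 774 kg + 660 kg = 11,287 kg (under)
0 windows exceed the threshold.

0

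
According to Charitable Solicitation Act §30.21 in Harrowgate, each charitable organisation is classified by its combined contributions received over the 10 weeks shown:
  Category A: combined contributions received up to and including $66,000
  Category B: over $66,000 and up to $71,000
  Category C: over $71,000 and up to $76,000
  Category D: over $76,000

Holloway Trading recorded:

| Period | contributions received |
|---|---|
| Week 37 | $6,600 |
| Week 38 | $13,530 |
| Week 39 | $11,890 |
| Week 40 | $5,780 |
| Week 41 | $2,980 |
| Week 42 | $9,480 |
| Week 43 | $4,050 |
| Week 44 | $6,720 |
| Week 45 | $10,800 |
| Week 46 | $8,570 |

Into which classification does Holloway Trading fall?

Category D

Combined contributions received: $6,600 + $13,530 + $11,890 + $5,780 + $2,980 + $9,480 + $4,050 + $6,720 + $10,800 + $8,570 = $80,400.
$80,400 > $76,000, so Category D applies.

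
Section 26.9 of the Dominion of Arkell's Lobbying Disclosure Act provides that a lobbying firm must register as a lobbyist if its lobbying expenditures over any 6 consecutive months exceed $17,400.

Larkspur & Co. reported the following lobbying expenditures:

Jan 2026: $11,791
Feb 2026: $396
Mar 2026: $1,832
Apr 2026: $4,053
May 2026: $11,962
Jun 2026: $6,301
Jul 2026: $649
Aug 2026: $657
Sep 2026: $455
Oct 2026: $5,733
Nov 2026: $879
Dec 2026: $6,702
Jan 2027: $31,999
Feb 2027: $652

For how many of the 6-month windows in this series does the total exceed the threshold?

Jan 2026–Jun 2026: $11,791 + $396 + $1,832 + $4,053 + $11,962 + $6,301 = $36,335 (over)
Feb 2026–Jul 2026: $396 + $1,832 + $4,053 + $11,962 + $6,301 + $649 = $25,193 (over)
Mar 2026–Aug 2026: $1,832 + $4,053 + $11,962 + $6,301 + $649 + $657 = $25,454 (over)
Apr 2026–Sep 2026: $4,053 + $11,962 + $6,301 + $649 + $657 + $455 = $24,077 (over)
May 2026–Oct 2026: $11,962 + $6,301 + $649 + $657 + $455 + $5,733 = $25,757 (over)
Jun 2026–Nov 2026: $6,301 + $649 + $657 + $455 + $5,733 + $879 = $14,674 (under)
Jul 2026–Dec 2026: $649 + $657 + $455 + $5,733 + $879 + $6,702 = $15,075 (under)
Aug 2026–Jan 2027: $657 + $455 + $5,733 + $879 + $6,702 + $31,999 = $46,425 (over)
Sep 2026–Feb 2027: $455 + $5,733 + $879 + $6,702 + $31,999 + $652 = $46,420 (over)
7 windows exceed the threshold.

7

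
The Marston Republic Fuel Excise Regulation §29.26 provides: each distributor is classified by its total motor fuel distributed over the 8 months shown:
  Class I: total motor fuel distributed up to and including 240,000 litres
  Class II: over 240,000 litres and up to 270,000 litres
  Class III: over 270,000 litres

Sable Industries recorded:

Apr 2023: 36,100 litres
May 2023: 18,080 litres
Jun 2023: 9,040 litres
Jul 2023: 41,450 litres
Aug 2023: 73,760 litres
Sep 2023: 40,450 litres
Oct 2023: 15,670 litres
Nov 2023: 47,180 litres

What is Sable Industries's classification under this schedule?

Class III

Total motor fuel distributed: 36,100 litres + 18,080 litres + 9,040 litres + 41,450 litres + 73,760 litres + 40,450 litres + 15,670 litres + 47,180 litres = 281,730 litres.
281,730 litres > 270,000 litres, so Class III applies.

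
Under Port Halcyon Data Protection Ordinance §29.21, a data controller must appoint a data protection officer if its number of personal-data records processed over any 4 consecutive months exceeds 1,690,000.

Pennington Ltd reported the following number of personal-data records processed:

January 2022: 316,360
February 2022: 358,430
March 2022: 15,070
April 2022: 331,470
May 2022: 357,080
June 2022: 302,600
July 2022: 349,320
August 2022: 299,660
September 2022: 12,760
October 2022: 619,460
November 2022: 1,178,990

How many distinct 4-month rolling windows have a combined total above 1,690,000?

January 2022–April 2022: 316,360 + 358,430 + 15,070 + 331,470 = 1,021,330 (under)
February 2022–May 2022: 358,430 + 15,070 + 331,470 + 357,080 = 1,062,050 (under)
March 2022–June 2022: 15,070 + 331,470 + 357,080 + 302,600 = 1,006,220 (under)
April 2022–July 2022: 331,470 + 357,080 + 302,600 + 349,320 = 1,340,470 (under)
May 2022–August 2022: 357,080 + 302,600 + 349,320 + 299,660 = 1,308,660 (under)
June 2022–September 2022: 302,600 + 349,320 + 299,660 + 12,760 = 964,340 (under)
July 2022–October 2022: 349,320 + 299,660 + 12,760 + 619,460 = 1,281,200 (under)
August 2022–November 2022: 299,660 + 12,760 + 619,460 + 1,178,990 = 2,110,870 (over)
1 window exceeds the threshold.

1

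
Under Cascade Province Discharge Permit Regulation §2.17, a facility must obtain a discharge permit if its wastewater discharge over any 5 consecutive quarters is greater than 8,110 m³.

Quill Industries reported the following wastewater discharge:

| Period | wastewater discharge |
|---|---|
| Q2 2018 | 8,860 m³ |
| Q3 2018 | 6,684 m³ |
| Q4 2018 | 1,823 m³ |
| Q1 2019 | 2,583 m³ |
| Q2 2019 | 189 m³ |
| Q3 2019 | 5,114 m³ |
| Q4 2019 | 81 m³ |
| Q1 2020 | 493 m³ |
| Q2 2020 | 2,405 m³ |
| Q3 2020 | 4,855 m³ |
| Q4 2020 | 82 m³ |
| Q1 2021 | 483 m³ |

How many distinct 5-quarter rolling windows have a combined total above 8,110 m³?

Q2 2018–Q2 2019: 8,860 m³ + 6,684 m³ + 1,823 m³ + 2,583 m³ + 189 m³ = 20,139 m³ (over)
Q3 2018–Q3 2019: 6,684 m³ + 1,823 m³ + 2,583 m³ + 189 m³ + 5,114 m³ = 16,393 m³ (over)
Q4 2018–Q4 2019: 1,823 m³ + 2,583 m³ + 189 m³ + 5,114 m³ + 81 m³ = 9,790 m³ (over)
Q1 2019–Q1 2020: 2,583 m³ + 189 m³ + 5,114 m³ + 81 m³ + 493 m³ = 8,460 m³ (over)
Q2 2019–Q2 2020: 189 m³ + 5,114 m³ + 81 m³ + 493 m³ + 2,405 m³ = 8,282 m³ (over)
Q3 2019–Q3 2020: 5,114 m³ + 81 m³ + 493 m³ + 2,405 m³ + 4,855 m³ = 12,948 m³ (over)
Q4 2019–Q4 2020: 81 m³ + 493 m³ + 2,405 m³ + 4,855 m³ + 82 m³ = 7,916 m³ (under)
Q1 2020–Q1 2021: 493 m³ + 2,405 m³ + 4,855 m³ + 82 m³ + 483 m³ = 8,318 m³ (over)
7 windows exceed the threshold.

7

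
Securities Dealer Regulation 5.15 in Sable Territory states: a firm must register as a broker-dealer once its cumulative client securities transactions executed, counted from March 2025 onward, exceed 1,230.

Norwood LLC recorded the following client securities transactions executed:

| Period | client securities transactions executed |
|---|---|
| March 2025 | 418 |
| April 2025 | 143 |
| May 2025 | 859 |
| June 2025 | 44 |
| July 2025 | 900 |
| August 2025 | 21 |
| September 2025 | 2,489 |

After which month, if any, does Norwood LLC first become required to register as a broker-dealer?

Through March 2025: 418
Through April 2025: 561
Through May 2025: 1,420 ← exceeds threshold

May 2025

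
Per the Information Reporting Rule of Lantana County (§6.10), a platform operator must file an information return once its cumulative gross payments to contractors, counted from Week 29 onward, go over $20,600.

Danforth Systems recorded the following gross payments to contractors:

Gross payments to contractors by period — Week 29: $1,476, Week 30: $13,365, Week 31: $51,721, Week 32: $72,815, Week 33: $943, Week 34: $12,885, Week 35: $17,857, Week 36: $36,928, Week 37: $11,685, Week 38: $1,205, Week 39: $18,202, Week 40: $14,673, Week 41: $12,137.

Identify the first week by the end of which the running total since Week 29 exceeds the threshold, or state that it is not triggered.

Through Week 29: $1,476
Through Week 30: $14,841
Through Week 31: $66,562 ← exceeds threshold

Week 31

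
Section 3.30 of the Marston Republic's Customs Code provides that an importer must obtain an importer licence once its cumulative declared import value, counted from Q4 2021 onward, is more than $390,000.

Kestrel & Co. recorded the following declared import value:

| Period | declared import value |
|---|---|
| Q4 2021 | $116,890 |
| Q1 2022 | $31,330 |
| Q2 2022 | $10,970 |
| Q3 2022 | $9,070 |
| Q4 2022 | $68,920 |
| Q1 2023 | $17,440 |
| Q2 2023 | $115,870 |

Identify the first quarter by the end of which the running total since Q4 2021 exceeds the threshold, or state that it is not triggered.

Not triggered

Through Q4 2021: $116,890
Through Q1 2022: $148,220
Through Q2 2022: $159,190
Through Q3 2022: $168,260
Through Q4 2022: $237,180
Through Q1 2023: $254,620
Through Q2 2023: $370,490
Final cumulative total $370,490 ≤ $390,000; the threshold is never exceeded.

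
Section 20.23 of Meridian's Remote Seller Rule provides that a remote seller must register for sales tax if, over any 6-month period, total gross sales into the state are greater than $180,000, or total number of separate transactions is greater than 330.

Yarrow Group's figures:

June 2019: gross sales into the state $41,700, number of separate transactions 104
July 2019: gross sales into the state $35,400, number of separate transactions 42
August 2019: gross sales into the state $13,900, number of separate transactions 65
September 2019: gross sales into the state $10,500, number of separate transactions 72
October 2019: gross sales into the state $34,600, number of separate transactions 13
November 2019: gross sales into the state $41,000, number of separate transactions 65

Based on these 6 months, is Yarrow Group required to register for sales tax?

Total gross sales into the state: $41,700 + $35,400 + $13,900 + $10,500 + $34,600 + $41,000 = $177,100 (≤ $180,000).
Total number of separate transactions: 104 + 42 + 65 + 72 + 13 + 65 = 361 (> 330).
The test is 'or': at least one threshold is exceeded.

Yes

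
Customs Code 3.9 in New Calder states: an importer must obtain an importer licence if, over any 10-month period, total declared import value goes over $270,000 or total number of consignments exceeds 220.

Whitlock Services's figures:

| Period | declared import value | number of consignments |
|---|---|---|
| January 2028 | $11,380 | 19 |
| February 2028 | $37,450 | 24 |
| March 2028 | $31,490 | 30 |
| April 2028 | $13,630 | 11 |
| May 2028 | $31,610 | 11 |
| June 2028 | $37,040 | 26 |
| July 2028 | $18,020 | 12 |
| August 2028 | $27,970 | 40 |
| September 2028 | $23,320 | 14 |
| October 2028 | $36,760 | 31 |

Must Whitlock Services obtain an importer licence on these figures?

No

Total declared import value: $11,380 + $37,450 + $31,490 + $13,630 + $31,610 + $37,040 + $18,020 + $27,970 + $23,320 + $36,760 = $268,670 (≤ $270,000).
Total number of consignments: 19 + 24 + 30 + 11 + 11 + 26 + 12 + 40 + 14 + 31 = 218 (≤ 220).
The test is 'or': neither threshold is exceeded.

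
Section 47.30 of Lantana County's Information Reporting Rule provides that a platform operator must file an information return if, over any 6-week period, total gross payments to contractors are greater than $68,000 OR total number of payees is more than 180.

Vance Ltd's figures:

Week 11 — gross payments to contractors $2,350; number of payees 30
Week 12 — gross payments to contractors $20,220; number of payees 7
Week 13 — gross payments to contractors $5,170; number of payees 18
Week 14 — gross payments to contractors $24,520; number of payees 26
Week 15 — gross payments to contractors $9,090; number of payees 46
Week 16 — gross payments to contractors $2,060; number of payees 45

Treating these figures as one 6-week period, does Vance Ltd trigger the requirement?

Total gross payments to contractors: $2,350 + $20,220 + $5,170 + $24,520 + $9,090 + $2,060 = $63,410 (≤ $68,000).
Total number of payees: 30 + 7 + 18 + 26 + 46 + 45 = 172 (≤ 180).
The test is 'or': neither threshold is exceeded.

No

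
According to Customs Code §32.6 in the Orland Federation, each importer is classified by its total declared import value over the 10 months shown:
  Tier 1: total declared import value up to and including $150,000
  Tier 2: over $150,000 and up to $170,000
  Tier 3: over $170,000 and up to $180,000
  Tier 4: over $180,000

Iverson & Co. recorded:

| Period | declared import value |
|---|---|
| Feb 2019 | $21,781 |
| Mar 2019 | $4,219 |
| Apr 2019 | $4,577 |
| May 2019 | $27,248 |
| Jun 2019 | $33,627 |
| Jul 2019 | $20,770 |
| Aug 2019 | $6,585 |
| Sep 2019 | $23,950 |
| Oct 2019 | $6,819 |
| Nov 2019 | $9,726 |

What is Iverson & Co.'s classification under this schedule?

Total declared import value: $21,781 + $4,219 + $4,577 + $27,248 + $33,627 + $20,770 + $6,585 + $23,950 + $6,819 + $9,726 = $159,302.
$150,000 < $159,302 ≤ $170,000, so Tier 2 applies.

Tier 2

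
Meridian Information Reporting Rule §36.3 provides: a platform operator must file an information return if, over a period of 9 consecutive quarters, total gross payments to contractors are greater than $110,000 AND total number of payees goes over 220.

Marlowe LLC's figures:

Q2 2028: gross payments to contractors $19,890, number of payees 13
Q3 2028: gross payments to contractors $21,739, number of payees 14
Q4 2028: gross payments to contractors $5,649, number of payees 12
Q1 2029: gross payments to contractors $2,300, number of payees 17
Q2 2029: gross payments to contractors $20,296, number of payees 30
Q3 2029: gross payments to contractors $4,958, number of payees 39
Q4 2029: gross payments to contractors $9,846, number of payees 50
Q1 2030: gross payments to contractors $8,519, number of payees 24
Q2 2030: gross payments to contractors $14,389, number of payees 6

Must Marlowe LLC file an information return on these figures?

Total gross payments to contractors: $19,890 + $21,739 + $5,649 + $2,300 + $20,296 + $4,958 + $9,846 + $8,519 + $14,389 = $107,586 (≤ $110,000).
Total number of payees: 13 + 14 + 12 + 17 + 30 + 39 + 50 + 24 + 6 = 205 (≤ 220).
The test is 'and': the rule requires both, and at least one is not exceeded.

No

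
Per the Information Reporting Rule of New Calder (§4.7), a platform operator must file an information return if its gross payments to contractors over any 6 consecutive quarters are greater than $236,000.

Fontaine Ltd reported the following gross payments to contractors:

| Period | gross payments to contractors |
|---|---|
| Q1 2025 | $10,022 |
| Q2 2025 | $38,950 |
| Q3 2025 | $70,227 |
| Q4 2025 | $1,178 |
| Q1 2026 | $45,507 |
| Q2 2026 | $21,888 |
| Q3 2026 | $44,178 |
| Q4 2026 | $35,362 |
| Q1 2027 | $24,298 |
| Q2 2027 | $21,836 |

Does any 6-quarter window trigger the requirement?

Q1 2025–Q2 2026: $10,022 + $38,950 + $70,227 + $1,178 + $45,507 + $21,888 = $187,772 (under)
Q2 2025–Q3 2026: $38,950 + $70,227 + $1,178 + $45,507 + $21,888 + $44,178 = $221,928 (under)
Q3 2025–Q4 2026: $70,227 + $1,178 + $45,507 + $21,888 + $44,178 + $35,362 = $218,340 (under)
Q4 2025–Q1 2027: $1,178 + $45,507 + $21,888 + $44,178 + $35,362 + $24,298 = $172,411 (under)
Q1 2026–Q2 2027: $45,507 + $21,888 + $44,178 + $35,362 + $24,298 + $21,836 = $193,069 (under)
No window exceeds $236,000.

No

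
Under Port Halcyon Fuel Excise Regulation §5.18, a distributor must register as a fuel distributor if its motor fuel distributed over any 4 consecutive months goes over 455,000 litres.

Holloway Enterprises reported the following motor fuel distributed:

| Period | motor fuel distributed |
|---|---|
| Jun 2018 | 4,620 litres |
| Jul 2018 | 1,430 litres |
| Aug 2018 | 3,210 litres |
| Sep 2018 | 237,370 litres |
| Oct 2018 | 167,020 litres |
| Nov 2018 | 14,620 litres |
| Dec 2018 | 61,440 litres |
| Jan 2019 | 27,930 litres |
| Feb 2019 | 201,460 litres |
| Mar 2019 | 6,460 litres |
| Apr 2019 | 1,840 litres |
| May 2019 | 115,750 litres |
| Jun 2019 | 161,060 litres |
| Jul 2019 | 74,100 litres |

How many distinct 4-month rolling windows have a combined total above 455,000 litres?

Jun 2018–Sep 2018: 4,620 litres + 1,430 litres + 3,210 litres + 237,370 litres = 246,630 litres (under)
Jul 2018–Oct 2018: 1,430 litres + 3,210 litres + 237,370 litres + 167,020 litres = 409,030 litres (under)
Aug 2018–Nov 2018: 3,210 litres + 237,370 litres + 167,020 litres + 14,620 litres = 422,220 litres (under)
Sep 2018–Dec 2018: 237,370 litres + 167,020 litres + 14,620 litres + 61,440 litres = 480,450 litres (over)
Oct 2018–Jan 2019: 167,020 litres + 14,620 litres + 61,440 litres + 27,930 litres = 271,010 litres (under)
Nov 2018–Feb 2019: 14,620 litres + 61,440 litres + 27,930 litres + 201,460 litres = 305,450 litres (under)
Dec 2018–Mar 2019: 61,440 litres + 27,930 litres + 201,460 litres + 6,460 litres = 297,290 litres (under)
Jan 2019–Apr 2019: 27,930 litres + 201,460 litres + 6,460 litres + 1,840 litres = 237,690 litres (under)
Feb 2019–May 2019: 201,460 litres + 6,460 litres + 1,840 litres + 115,750 litres = 325,510 litres (under)
Mar 2019–Jun 2019: 6,460 litres + 1,840 litres + 115,750 litres + 161,060 litres = 285,110 litres (under)
Apr 2019–Jul 2019: 1,840 litres + 115,750 litres + 161,060 litres + 74,100 litres = 352,750 litres (under)
1 window exceeds the threshold.

1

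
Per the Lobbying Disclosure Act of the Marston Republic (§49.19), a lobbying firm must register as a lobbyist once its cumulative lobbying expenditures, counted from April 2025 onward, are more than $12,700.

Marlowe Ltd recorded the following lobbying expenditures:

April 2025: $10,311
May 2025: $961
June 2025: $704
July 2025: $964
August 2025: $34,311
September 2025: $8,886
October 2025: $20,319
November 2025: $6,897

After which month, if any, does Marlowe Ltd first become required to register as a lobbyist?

July 2025

Through April 2025: $10,311
Through May 2025: $11,272
Through June 2025: $11,976
Through July 2025: $12,940 ← exceeds threshold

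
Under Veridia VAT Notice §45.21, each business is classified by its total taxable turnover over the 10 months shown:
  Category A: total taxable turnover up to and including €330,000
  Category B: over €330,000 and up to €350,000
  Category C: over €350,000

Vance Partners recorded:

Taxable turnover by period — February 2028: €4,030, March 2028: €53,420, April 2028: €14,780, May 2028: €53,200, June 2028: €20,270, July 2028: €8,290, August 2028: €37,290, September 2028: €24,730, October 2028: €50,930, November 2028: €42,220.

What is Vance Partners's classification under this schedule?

Category A

Total taxable turnover: €4,030 + €53,420 + €14,780 + €53,200 + €20,270 + €8,290 + €37,290 + €24,730 + €50,930 + €42,220 = €309,160.
€309,160 ≤ €330,000, so Category A applies.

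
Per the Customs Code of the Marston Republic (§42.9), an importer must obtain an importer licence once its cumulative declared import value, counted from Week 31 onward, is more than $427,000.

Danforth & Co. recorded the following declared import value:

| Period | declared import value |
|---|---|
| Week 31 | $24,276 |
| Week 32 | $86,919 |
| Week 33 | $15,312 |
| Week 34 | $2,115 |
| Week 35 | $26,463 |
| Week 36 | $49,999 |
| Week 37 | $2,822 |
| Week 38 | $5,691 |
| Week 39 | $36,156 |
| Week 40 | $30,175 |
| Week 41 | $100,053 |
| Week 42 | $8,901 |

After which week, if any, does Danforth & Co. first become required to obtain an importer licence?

Not triggered

Through Week 31: $24,276
Through Week 32: $111,195
Through Week 33: $126,507
Through Week 34: $128,622
Through Week 35: $155,085
Through Week 36: $205,084
Through Week 37: $207,906
Through Week 38: $213,597
Through Week 39: $249,753
Through Week 40: $279,928
Through Week 41: $379,981
Through Week 42: $388,882
Final cumulative total $388,882 ≤ $427,000; the threshold is never exceeded.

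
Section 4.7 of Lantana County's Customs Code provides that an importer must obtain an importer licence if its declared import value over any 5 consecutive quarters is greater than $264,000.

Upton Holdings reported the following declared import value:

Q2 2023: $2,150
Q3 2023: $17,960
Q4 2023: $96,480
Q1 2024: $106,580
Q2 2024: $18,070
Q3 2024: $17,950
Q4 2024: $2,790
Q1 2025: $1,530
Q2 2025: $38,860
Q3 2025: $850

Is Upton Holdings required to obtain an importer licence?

Q2 2023–Q2 2024: $2,150 + $17,960 + $96,480 + $106,580 + $18,070 = $241,240 (under)
Q3 2023–Q3 2024: $17,960 + $96,480 + $106,580 + $18,070 + $17,950 = $257,040 (under)
Q4 2023–Q4 2024: $96,480 + $106,580 + $18,070 + $17,950 + $2,790 = $241,870 (under)
Q1 2024–Q1 2025: $106,580 + $18,070 + $17,950 + $2,790 + $1,530 = $146,920 (under)
Q2 2024–Q2 2025: $18,070 + $17,950 + $2,790 + $1,530 + $38,860 = $79,200 (under)
Q3 2024–Q3 2025: $17,950 + $2,790 + $1,530 + $38,860 + $850 = $61,980 (under)
No window exceeds $264,000.

No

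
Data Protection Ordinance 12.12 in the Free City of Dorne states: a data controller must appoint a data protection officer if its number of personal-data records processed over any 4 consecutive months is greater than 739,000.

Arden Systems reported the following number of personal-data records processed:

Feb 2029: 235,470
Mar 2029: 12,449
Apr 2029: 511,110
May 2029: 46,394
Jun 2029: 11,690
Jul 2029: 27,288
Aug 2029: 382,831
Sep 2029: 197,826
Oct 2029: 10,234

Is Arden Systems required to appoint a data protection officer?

Feb 2029–May 2029: 235,470 + 12,449 + 511,110 + 46,394 = 805,423 (over)
Mar 2029–Jun 2029: 12,449 + 511,110 + 46,394 + 11,690 = 581,643 (under)
Apr 2029–Jul 2029: 511,110 + 46,394 + 11,690 + 27,288 = 596,482 (under)
May 2029–Aug 2029: 46,394 + 11,690 + 27,288 + 382,831 = 468,203 (under)
Jun 2029–Sep 2029: 11,690 + 27,288 + 382,831 + 197,826 = 619,635 (under)
Jul 2029–Oct 2029: 27,288 + 382,831 + 197,826 + 10,234 = 618,179 (under)
At least one window exceeds 739,000.

Yes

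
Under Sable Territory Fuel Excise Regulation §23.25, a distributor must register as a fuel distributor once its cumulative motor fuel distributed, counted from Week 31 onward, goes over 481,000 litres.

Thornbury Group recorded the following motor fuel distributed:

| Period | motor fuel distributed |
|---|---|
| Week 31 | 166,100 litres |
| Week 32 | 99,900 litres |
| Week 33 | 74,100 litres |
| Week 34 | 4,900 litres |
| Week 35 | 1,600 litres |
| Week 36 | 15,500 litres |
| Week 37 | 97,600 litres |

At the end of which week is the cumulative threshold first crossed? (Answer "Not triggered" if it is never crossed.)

Not triggered

Through Week 31: 166,100 litres
Through Week 32: 266,000 litres
Through Week 33: 340,100 litres
Through Week 34: 345,000 litres
Through Week 35: 346,600 litres
Through Week 36: 362,100 litres
Through Week 37: 459,700 litres
Final cumulative total 459,700 litres ≤ 481,000 litres; the threshold is never exceeded.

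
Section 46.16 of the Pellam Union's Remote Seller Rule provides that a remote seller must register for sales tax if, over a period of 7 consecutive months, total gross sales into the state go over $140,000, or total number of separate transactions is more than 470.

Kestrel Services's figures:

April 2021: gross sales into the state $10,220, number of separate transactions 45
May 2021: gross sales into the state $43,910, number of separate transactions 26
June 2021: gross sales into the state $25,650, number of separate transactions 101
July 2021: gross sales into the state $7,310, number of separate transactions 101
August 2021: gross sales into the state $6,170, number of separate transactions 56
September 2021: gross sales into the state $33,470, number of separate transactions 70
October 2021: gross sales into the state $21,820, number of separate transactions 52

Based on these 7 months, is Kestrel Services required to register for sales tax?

Yes

Total gross sales into the state: $10,220 + $43,910 + $25,650 + $7,310 + $6,170 + $33,470 + $21,820 = $148,550 (> $140,000).
Total number of separate transactions: 45 + 26 + 101 + 101 + 56 + 70 + 52 = 451 (≤ 470).
The test is 'or': at least one threshold is exceeded.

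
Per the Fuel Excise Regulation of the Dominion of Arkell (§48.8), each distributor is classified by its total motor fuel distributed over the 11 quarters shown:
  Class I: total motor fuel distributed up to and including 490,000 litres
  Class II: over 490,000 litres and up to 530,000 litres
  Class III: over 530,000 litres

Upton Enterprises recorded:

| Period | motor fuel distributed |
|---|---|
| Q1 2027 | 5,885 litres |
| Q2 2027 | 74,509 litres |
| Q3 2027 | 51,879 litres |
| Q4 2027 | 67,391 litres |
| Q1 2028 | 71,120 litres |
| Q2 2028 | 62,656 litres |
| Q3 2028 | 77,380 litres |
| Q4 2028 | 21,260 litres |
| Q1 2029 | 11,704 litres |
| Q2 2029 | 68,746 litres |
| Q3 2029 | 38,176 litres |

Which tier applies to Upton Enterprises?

Total motor fuel distributed: 5,885 litres + 74,509 litres + 51,879 litres + 67,391 litres + 71,120 litres + 62,656 litres + 77,380 litres + 21,260 litres + 11,704 litres + 68,746 litres + 38,176 litres = 550,706 litres.
550,706 litres > 530,000 litres, so Class III applies.

Class III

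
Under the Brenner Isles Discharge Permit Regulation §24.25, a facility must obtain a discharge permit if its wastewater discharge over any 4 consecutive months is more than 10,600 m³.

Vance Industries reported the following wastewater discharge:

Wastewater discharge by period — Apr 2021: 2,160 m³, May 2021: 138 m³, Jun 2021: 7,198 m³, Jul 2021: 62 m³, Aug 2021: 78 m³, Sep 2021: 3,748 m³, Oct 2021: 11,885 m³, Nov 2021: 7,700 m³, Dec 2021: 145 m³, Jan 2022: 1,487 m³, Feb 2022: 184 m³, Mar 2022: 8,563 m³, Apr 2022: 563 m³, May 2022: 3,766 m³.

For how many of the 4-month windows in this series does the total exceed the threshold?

7

Apr 2021–Jul 2021: 2,160 m³ + 138 m³ + 7,198 m³ + 62 m³ = 9,558 m³ (under)
May 2021–Aug 2021: 138 m³ + 7,198 m³ + 62 m³ + 78 m³ = 7,476 m³ (under)
Jun 2021–Sep 2021: 7,198 m³ + 62 m³ + 78 m³ + 3,748 m³ = 11,086 m³ (over)
Jul 2021–Oct 2021: 62 m³ + 78 m³ + 3,748 m³ + 11,885 m³ = 15,773 m³ (over)
Aug 2021–Nov 2021: 78 m³ + 3,748 m³ + 11,885 m³ + 7,700 m³ = 23,411 m³ (over)
Sep 2021–Dec 2021: 3,748 m³ + 11,885 m³ + 7,700 m³ + 145 m³ = 23,478 m³ (over)
Oct 2021–Jan 2022: 11,885 m³ + 7,700 m³ + 145 m³ + 1,487 m³ = 21,217 m³ (over)
Nov 2021–Feb 2022: 7,700 m³ + 145 m³ + 1,487 m³ + 184 m³ = 9,516 m³ (under)
Dec 2021–Mar 2022: 145 m³ + 1,487 m³ + 184 m³ + 8,563 m³ = 10,379 m³ (under)
Jan 2022–Apr 2022: 1,487 m³ + 184 m³ + 8,563 m³ + 563 m³ = 10,797 m³ (over)
Feb 2022–May 2022: 184 m³ + 8,563 m³ + 563 m³ + 3,766 m³ = 13,076 m³ (over)
7 windows exceed the threshold.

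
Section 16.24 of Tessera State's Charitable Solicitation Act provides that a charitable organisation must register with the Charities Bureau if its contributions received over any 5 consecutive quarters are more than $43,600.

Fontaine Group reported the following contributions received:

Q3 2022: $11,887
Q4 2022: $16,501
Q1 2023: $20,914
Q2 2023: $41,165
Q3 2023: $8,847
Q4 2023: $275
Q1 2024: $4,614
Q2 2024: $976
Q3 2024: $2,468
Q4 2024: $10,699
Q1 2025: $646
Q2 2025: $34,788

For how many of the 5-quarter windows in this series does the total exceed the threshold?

5

Q3 2022–Q3 2023: $11,887 + $16,501 + $20,914 + $41,165 + $8,847 = $99,314 (over)
Q4 2022–Q4 2023: $16,501 + $20,914 + $41,165 + $8,847 + $275 = $87,702 (over)
Q1 2023–Q1 2024: $20,914 + $41,165 + $8,847 + $275 + $4,614 = $75,815 (over)
Q2 2023–Q2 2024: $41,165 + $8,847 + $275 + $4,614 + $976 = $55,877 (over)
Q3 2023–Q3 2024: $8,847 + $275 + $4,614 + $976 + $2,468 = $17,180 (under)
Q4 2023–Q4 2024: $275 + $4,614 + $976 + $2,468 + $10,699 = $19,032 (under)
Q1 2024–Q1 2025: $4,614 + $976 + $2,468 + $10,699 + $646 = $19,403 (under)
Q2 2024–Q2 2025: $976 + $2,468 + $10,699 + $646 + $34,788 = $49,577 (over)
5 windows exceed the threshold.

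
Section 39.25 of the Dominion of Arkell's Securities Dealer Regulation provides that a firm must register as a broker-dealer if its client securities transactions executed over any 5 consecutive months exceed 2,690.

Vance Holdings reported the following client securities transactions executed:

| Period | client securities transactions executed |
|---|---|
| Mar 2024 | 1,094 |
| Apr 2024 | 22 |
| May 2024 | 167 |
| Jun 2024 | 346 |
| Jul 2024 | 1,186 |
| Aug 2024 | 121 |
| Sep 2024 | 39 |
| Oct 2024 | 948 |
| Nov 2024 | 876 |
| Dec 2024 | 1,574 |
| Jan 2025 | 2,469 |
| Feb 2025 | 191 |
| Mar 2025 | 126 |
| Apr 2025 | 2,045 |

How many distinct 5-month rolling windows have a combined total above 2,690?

Mar 2024–Jul 2024: 1,094 + 22 + 167 + 346 + 1,186 = 2,815 (over)
Apr 2024–Aug 2024: 22 + 167 + 346 + 1,186 + 121 = 1,842 (under)
May 2024–Sep 2024: 167 + 346 + 1,186 + 121 + 39 = 1,859 (under)
Jun 2024–Oct 2024: 346 + 1,186 + 121 + 39 + 948 = 2,640 (under)
Jul 2024–Nov 2024: 1,186 + 121 + 39 + 948 + 876 = 3,170 (over)
Aug 2024–Dec 2024: 121 + 39 + 948 + 876 + 1,574 = 3,558 (over)
Sep 2024–Jan 2025: 39 + 948 + 876 + 1,574 + 2,469 = 5,906 (over)
Oct 2024–Feb 2025: 948 + 876 + 1,574 + 2,469 + 191 = 6,058 (over)
Nov 2024–Mar 2025: 876 + 1,574 + 2,469 + 191 + 126 = 5,236 (over)
Dec 2024–Apr 2025: 1,574 + 2,469 + 191 + 126 + 2,045 = 6,405 (over)
7 windows exceed the threshold.

7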